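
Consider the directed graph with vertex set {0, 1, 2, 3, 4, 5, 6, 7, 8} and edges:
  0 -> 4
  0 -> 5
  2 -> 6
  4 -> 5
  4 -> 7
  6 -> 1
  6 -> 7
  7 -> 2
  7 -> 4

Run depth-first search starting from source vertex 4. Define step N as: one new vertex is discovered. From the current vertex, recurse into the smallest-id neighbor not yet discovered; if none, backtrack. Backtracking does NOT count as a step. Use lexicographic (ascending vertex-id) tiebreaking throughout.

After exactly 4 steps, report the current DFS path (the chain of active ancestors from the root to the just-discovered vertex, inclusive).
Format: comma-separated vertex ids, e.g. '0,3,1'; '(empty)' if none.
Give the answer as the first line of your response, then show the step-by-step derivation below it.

4,7,2

step 1: discover 4; path=4; order=4
step 2: discover 5; path=4>5; order=4,5
step 3: discover 7; path=4>7; order=4,5,7
step 4: discover 2; path=4>7>2; order=4,5,7,2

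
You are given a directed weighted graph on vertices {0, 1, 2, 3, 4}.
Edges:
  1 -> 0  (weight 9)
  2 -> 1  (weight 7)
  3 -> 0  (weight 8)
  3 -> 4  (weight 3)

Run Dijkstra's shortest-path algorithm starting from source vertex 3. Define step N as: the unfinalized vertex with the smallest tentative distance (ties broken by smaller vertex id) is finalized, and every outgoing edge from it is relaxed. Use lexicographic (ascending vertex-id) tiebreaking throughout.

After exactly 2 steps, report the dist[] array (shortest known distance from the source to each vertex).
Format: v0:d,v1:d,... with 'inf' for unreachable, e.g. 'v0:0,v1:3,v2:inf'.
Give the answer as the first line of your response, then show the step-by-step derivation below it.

v0:8,v1:inf,v2:inf,v3:0,v4:3

step 1: dist = v0:8,v1:inf,v2:inf,v3:0,v4:3
step 2: dist = v0:8,v1:inf,v2:inf,v3:0,v4:3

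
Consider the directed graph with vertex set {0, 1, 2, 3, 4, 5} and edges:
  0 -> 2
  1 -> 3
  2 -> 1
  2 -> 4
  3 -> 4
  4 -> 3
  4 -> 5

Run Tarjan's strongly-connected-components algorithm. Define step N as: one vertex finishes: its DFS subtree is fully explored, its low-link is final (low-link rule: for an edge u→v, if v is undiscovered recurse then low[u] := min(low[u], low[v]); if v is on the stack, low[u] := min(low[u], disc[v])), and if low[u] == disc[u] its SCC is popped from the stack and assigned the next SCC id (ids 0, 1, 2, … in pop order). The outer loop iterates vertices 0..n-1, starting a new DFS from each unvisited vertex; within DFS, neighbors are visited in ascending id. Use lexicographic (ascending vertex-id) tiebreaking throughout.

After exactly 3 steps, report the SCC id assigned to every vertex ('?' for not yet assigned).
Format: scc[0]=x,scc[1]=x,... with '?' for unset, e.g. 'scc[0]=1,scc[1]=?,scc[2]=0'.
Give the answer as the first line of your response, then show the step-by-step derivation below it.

scc[0]=?,scc[1]=?,scc[2]=?,scc[3]=1,scc[4]=1,scc[5]=0

step 1: low=(low[0]=0,low[1]=2,low[2]=1,low[3]=3,low[4]=3,low[5]=5); scc=(scc[0]=?,scc[1]=?,scc[2]=?,scc[3]=?,scc[4]=?,scc[5]=0)
step 2: low=(low[0]=0,low[1]=2,low[2]=1,low[3]=3,low[4]=3,low[5]=5); scc=(scc[0]=?,scc[1]=?,scc[2]=?,scc[3]=?,scc[4]=?,scc[5]=0)
step 3: low=(low[0]=0,low[1]=2,low[2]=1,low[3]=3,low[4]=3,low[5]=5); scc=(scc[0]=?,scc[1]=?,scc[2]=?,scc[3]=1,scc[4]=1,scc[5]=0)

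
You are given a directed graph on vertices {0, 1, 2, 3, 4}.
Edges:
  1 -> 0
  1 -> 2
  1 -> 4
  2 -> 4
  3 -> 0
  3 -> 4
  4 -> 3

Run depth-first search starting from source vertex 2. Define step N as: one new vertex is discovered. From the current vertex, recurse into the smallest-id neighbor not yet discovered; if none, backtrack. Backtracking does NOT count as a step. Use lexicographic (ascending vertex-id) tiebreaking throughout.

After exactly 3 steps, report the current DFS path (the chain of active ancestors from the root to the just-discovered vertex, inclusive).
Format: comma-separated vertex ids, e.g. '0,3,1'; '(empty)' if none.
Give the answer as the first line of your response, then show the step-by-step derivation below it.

2,4,3

step 1: discover 2; path=2; order=2
step 2: discover 4; path=2>4; order=2,4
step 3: discover 3; path=2>4>3; order=2,4,3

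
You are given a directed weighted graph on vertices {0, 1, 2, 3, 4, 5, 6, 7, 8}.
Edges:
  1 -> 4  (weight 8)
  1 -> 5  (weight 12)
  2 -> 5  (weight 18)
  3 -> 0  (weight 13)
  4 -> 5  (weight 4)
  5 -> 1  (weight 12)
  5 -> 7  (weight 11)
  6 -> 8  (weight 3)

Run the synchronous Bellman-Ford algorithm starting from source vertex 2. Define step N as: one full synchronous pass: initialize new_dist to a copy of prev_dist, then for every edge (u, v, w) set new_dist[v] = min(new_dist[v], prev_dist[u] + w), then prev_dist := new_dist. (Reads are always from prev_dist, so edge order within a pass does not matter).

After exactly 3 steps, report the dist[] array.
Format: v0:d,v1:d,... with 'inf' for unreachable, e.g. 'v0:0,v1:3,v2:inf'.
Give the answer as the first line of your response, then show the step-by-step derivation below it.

v0:inf,v1:30,v2:0,v3:inf,v4:38,v5:18,v6:inf,v7:29,v8:inf

step 1: dist = v0:inf,v1:inf,v2:0,v3:inf,v4:inf,v5:18,v6:inf,v7:inf,v8:inf
step 2: dist = v0:inf,v1:30,v2:0,v3:inf,v4:inf,v5:18,v6:inf,v7:29,v8:inf
step 3: dist = v0:inf,v1:30,v2:0,v3:inf,v4:38,v5:18,v6:inf,v7:29,v8:inf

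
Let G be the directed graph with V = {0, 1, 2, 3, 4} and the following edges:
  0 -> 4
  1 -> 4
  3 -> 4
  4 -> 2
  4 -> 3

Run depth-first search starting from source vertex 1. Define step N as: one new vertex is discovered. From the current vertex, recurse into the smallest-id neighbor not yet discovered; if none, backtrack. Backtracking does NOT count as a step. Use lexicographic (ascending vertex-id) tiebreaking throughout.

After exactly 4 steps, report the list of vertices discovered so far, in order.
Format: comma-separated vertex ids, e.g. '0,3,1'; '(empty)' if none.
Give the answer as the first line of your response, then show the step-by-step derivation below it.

1,4,2,3

step 1: discover 1; path=1; order=1
step 2: discover 4; path=1>4; order=1,4
step 3: discover 2; path=1>4>2; order=1,4,2
step 4: discover 3; path=1>4>3; order=1,4,2,3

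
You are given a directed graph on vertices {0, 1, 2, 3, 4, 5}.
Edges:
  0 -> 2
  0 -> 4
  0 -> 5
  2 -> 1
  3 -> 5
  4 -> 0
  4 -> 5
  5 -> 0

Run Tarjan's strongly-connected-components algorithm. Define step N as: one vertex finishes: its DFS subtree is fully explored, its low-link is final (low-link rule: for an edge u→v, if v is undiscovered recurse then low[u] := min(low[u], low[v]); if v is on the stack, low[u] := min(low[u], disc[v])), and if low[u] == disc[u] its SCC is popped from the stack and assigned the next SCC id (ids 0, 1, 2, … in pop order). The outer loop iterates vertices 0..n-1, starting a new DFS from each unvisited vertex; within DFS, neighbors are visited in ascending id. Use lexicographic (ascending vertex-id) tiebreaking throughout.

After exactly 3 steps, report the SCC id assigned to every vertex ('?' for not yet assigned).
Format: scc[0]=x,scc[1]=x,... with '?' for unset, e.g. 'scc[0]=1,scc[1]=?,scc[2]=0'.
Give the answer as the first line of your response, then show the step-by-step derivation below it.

scc[0]=?,scc[1]=0,scc[2]=1,scc[3]=?,scc[4]=?,scc[5]=?

step 1: low=(low[0]=0,low[1]=2,low[2]=1,low[3]=?,low[4]=?,low[5]=?); scc=(scc[0]=?,scc[1]=0,scc[2]=?,scc[3]=?,scc[4]=?,scc[5]=?)
step 2: low=(low[0]=0,low[1]=2,low[2]=1,low[3]=?,low[4]=?,low[5]=?); scc=(scc[0]=?,scc[1]=0,scc[2]=1,scc[3]=?,scc[4]=?,scc[5]=?)
step 3: low=(low[0]=0,low[1]=2,low[2]=1,low[3]=?,low[4]=0,low[5]=0); scc=(scc[0]=?,scc[1]=0,scc[2]=1,scc[3]=?,scc[4]=?,scc[5]=?)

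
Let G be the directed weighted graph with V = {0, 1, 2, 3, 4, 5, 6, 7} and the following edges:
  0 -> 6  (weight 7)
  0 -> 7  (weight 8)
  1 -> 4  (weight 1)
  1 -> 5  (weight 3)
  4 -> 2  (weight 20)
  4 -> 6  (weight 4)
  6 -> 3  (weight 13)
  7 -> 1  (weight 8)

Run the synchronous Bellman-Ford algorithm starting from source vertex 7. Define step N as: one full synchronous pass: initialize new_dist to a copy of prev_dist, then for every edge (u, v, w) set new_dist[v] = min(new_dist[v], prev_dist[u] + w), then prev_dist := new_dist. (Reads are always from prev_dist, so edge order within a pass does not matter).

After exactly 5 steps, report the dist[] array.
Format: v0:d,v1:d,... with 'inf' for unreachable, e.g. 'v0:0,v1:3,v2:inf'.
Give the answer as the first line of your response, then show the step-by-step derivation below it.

v0:inf,v1:8,v2:29,v3:26,v4:9,v5:11,v6:13,v7:0

step 1: dist = v0:inf,v1:8,v2:inf,v3:inf,v4:inf,v5:inf,v6:inf,v7:0
step 2: dist = v0:inf,v1:8,v2:inf,v3:inf,v4:9,v5:11,v6:inf,v7:0
step 3: dist = v0:inf,v1:8,v2:29,v3:inf,v4:9,v5:11,v6:13,v7:0
step 4: dist = v0:inf,v1:8,v2:29,v3:26,v4:9,v5:11,v6:13,v7:0
step 5: dist = v0:inf,v1:8,v2:29,v3:26,v4:9,v5:11,v6:13,v7:0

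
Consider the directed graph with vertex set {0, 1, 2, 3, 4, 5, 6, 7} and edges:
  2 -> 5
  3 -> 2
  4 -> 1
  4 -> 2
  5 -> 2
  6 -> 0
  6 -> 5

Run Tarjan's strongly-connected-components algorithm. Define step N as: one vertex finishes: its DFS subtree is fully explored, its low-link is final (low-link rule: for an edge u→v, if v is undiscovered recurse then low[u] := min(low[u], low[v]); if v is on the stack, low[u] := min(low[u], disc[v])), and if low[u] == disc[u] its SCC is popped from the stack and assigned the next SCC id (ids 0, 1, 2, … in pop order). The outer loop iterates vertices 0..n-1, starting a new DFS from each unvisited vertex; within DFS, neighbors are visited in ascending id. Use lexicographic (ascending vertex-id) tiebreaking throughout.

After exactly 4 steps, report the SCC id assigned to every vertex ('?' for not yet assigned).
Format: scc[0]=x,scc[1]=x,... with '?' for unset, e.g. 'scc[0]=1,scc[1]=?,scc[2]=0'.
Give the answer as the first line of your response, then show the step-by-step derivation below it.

scc[0]=0,scc[1]=1,scc[2]=2,scc[3]=?,scc[4]=?,scc[5]=2,scc[6]=?,scc[7]=?

step 1: low=(low[0]=0,low[1]=?,low[2]=?,low[3]=?,low[4]=?,low[5]=?,low[6]=?,low[7]=?); scc=(scc[0]=0,scc[1]=?,scc[2]=?,scc[3]=?,scc[4]=?,scc[5]=?,scc[6]=?,scc[7]=?)
step 2: low=(low[0]=0,low[1]=1,low[2]=?,low[3]=?,low[4]=?,low[5]=?,low[6]=?,low[7]=?); scc=(scc[0]=0,scc[1]=1,scc[2]=?,scc[3]=?,scc[4]=?,scc[5]=?,scc[6]=?,scc[7]=?)
step 3: low=(low[0]=0,low[1]=1,low[2]=2,low[3]=?,low[4]=?,low[5]=2,low[6]=?,low[7]=?); scc=(scc[0]=0,scc[1]=1,scc[2]=?,scc[3]=?,scc[4]=?,scc[5]=?,scc[6]=?,scc[7]=?)
step 4: low=(low[0]=0,low[1]=1,low[2]=2,low[3]=?,low[4]=?,low[5]=2,low[6]=?,low[7]=?); scc=(scc[0]=0,scc[1]=1,scc[2]=2,scc[3]=?,scc[4]=?,scc[5]=2,scc[6]=?,scc[7]=?)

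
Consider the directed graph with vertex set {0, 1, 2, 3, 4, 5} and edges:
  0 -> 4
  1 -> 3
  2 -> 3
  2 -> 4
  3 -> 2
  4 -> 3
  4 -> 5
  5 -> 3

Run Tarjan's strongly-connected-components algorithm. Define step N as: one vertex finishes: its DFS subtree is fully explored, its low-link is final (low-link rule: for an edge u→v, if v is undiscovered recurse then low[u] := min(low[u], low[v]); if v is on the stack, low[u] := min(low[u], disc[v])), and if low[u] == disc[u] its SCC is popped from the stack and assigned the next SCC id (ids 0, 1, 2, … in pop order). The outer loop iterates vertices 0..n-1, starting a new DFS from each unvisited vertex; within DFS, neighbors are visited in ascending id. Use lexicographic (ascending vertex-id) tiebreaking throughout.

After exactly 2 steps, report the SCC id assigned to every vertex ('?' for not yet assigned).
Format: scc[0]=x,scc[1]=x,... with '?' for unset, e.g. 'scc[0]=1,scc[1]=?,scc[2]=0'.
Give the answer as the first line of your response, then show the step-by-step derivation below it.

scc[0]=?,scc[1]=?,scc[2]=?,scc[3]=?,scc[4]=?,scc[5]=?

step 1: low=(low[0]=0,low[1]=?,low[2]=1,low[3]=2,low[4]=1,low[5]=?); scc=(scc[0]=?,scc[1]=?,scc[2]=?,scc[3]=?,scc[4]=?,scc[5]=?)
step 2: low=(low[0]=0,low[1]=?,low[2]=1,low[3]=1,low[4]=1,low[5]=?); scc=(scc[0]=?,scc[1]=?,scc[2]=?,scc[3]=?,scc[4]=?,scc[5]=?)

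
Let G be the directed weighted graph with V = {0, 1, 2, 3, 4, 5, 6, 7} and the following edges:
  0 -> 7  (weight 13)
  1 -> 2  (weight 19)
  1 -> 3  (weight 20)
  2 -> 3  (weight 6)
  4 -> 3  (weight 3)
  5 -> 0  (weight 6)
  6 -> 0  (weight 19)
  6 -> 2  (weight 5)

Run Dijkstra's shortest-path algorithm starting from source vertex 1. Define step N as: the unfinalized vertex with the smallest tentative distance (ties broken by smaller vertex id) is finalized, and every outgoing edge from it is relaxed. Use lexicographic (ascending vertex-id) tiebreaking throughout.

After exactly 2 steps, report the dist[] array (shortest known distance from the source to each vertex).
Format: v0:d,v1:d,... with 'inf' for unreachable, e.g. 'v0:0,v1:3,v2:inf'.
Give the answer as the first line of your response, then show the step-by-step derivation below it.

v0:inf,v1:0,v2:19,v3:20,v4:inf,v5:inf,v6:inf,v7:inf

step 1: dist = v0:inf,v1:0,v2:19,v3:20,v4:inf,v5:inf,v6:inf,v7:inf
step 2: dist = v0:inf,v1:0,v2:19,v3:20,v4:inf,v5:inf,v6:inf,v7:inf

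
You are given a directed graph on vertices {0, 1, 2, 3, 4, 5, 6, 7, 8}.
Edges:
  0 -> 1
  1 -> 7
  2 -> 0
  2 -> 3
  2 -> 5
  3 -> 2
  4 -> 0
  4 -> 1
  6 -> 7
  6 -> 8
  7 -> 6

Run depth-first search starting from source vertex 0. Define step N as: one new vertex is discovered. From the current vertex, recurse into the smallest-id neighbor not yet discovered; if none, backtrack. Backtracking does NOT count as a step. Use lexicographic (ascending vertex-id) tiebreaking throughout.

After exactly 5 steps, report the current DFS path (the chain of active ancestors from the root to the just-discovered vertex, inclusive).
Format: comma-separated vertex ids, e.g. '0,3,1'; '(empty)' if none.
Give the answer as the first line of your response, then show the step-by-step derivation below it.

0,1,7,6,8

step 1: discover 0; path=0; order=0
step 2: discover 1; path=0>1; order=0,1
step 3: discover 7; path=0>1>7; order=0,1,7
step 4: discover 6; path=0>1>7>6; order=0,1,7,6
step 5: discover 8; path=0>1>7>6>8; order=0,1,7,6,8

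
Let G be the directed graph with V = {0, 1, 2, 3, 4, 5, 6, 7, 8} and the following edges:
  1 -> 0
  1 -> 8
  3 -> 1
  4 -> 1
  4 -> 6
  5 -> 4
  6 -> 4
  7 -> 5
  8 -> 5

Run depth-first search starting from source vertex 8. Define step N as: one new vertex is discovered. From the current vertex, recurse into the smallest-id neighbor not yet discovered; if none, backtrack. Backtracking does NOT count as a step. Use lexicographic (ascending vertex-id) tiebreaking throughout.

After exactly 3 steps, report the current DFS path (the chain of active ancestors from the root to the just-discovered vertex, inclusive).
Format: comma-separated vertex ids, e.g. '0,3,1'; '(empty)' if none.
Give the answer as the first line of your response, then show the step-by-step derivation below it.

8,5,4

step 1: discover 8; path=8; order=8
step 2: discover 5; path=8>5; order=8,5
step 3: discover 4; path=8>5>4; order=8,5,4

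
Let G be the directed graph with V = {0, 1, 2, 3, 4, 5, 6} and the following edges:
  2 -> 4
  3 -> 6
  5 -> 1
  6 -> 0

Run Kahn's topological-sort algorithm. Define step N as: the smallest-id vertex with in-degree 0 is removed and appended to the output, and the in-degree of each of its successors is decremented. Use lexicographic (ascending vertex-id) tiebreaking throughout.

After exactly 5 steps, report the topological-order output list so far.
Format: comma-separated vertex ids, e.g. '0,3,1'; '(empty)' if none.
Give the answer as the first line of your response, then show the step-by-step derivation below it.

2,3,4,5,1

step 1: output 2; order=[2]; indeg=(1,1,0,0,0,0,1)
step 2: output 3; order=[2,3]; indeg=(1,1,0,0,0,0,0)
step 3: output 4; order=[2,3,4]; indeg=(1,1,0,0,0,0,0)
step 4: output 5; order=[2,3,4,5]; indeg=(1,0,0,0,0,0,0)
step 5: output 1; order=[2,3,4,5,1]; indeg=(1,0,0,0,0,0,0)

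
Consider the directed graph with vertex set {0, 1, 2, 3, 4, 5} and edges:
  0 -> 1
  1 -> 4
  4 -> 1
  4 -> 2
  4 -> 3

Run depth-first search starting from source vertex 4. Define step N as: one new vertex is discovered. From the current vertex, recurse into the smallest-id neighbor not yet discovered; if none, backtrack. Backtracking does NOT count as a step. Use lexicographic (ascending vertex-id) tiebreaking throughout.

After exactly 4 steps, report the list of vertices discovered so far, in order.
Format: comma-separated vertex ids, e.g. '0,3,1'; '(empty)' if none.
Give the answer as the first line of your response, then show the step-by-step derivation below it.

4,1,2,3

step 1: discover 4; path=4; order=4
step 2: discover 1; path=4>1; order=4,1
step 3: discover 2; path=4>2; order=4,1,2
step 4: discover 3; path=4>3; order=4,1,2,3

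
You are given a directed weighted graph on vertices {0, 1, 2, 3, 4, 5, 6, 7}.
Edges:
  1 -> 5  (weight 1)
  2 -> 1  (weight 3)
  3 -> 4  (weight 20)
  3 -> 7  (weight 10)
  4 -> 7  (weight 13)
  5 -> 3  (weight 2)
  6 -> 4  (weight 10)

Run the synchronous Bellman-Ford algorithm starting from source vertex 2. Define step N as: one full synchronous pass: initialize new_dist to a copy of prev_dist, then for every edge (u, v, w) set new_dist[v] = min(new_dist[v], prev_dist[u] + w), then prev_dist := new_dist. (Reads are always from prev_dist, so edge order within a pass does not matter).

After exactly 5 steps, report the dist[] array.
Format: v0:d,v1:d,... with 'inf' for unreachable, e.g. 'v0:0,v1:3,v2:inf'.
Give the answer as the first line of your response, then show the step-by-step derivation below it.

v0:inf,v1:3,v2:0,v3:6,v4:26,v5:4,v6:inf,v7:16

step 1: dist = v0:inf,v1:3,v2:0,v3:inf,v4:inf,v5:inf,v6:inf,v7:inf
step 2: dist = v0:inf,v1:3,v2:0,v3:inf,v4:inf,v5:4,v6:inf,v7:inf
step 3: dist = v0:inf,v1:3,v2:0,v3:6,v4:inf,v5:4,v6:inf,v7:inf
step 4: dist = v0:inf,v1:3,v2:0,v3:6,v4:26,v5:4,v6:inf,v7:16
step 5: dist = v0:inf,v1:3,v2:0,v3:6,v4:26,v5:4,v6:inf,v7:16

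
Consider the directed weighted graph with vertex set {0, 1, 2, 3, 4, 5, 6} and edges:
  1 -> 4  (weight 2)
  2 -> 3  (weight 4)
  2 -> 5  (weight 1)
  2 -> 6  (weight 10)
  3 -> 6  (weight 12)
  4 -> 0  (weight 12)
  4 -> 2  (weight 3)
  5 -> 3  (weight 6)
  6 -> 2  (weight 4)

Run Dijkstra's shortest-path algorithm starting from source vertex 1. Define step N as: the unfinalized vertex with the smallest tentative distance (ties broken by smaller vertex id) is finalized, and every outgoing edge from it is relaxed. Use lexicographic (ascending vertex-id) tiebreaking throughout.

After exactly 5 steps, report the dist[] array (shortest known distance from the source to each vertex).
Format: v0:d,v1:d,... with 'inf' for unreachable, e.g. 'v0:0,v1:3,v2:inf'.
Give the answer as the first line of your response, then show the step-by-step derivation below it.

v0:14,v1:0,v2:5,v3:9,v4:2,v5:6,v6:15

step 1: dist = v0:inf,v1:0,v2:inf,v3:inf,v4:2,v5:inf,v6:inf
step 2: dist = v0:14,v1:0,v2:5,v3:inf,v4:2,v5:inf,v6:inf
step 3: dist = v0:14,v1:0,v2:5,v3:9,v4:2,v5:6,v6:15
step 4: dist = v0:14,v1:0,v2:5,v3:9,v4:2,v5:6,v6:15
step 5: dist = v0:14,v1:0,v2:5,v3:9,v4:2,v5:6,v6:15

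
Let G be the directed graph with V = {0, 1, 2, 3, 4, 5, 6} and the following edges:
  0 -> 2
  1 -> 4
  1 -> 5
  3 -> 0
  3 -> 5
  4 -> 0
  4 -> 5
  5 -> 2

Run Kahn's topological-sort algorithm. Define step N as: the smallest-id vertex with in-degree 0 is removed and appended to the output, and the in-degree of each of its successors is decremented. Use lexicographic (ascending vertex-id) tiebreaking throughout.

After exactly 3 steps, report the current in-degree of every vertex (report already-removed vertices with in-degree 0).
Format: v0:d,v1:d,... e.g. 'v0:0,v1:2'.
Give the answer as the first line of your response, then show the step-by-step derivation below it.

v0:0,v1:0,v2:2,v3:0,v4:0,v5:0,v6:0

step 1: output 1; order=[1]; indeg=(2,0,2,0,0,2,0)
step 2: output 3; order=[1,3]; indeg=(1,0,2,0,0,1,0)
step 3: output 4; order=[1,3,4]; indeg=(0,0,2,0,0,0,0)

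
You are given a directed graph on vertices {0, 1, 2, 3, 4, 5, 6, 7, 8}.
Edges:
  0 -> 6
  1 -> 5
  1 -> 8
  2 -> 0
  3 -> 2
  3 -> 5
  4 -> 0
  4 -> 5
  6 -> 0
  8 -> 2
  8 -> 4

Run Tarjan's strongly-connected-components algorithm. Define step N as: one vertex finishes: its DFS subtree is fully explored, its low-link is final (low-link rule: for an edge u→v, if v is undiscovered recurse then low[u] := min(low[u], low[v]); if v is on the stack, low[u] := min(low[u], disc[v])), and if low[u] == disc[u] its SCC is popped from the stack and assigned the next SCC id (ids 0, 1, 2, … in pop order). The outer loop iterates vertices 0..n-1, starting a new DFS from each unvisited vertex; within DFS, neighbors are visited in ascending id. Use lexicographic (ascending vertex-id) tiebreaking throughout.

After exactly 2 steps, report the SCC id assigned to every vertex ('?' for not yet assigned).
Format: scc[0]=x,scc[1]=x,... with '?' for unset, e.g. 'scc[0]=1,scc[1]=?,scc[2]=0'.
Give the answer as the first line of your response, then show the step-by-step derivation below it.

scc[0]=0,scc[1]=?,scc[2]=?,scc[3]=?,scc[4]=?,scc[5]=?,scc[6]=0,scc[7]=?,scc[8]=?

step 1: low=(low[0]=0,low[1]=?,low[2]=?,low[3]=?,low[4]=?,low[5]=?,low[6]=0,low[7]=?,low[8]=?); scc=(scc[0]=?,scc[1]=?,scc[2]=?,scc[3]=?,scc[4]=?,scc[5]=?,scc[6]=?,scc[7]=?,scc[8]=?)
step 2: low=(low[0]=0,low[1]=?,low[2]=?,low[3]=?,low[4]=?,low[5]=?,low[6]=0,low[7]=?,low[8]=?); scc=(scc[0]=0,scc[1]=?,scc[2]=?,scc[3]=?,scc[4]=?,scc[5]=?,scc[6]=0,scc[7]=?,scc[8]=?)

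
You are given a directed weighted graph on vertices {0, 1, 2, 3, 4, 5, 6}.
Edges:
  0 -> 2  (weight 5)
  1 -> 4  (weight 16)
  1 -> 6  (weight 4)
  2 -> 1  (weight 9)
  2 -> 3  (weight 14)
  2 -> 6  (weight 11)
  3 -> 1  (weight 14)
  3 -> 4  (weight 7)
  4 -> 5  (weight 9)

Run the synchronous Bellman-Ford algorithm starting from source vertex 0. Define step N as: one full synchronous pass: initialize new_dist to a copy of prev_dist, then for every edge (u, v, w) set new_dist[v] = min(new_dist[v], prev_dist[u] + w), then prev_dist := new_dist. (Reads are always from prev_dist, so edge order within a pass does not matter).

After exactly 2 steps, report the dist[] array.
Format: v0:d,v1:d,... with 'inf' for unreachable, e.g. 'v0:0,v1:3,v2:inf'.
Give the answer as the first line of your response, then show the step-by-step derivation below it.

v0:0,v1:14,v2:5,v3:19,v4:inf,v5:inf,v6:16

step 1: dist = v0:0,v1:inf,v2:5,v3:inf,v4:inf,v5:inf,v6:inf
step 2: dist = v0:0,v1:14,v2:5,v3:19,v4:inf,v5:inf,v6:16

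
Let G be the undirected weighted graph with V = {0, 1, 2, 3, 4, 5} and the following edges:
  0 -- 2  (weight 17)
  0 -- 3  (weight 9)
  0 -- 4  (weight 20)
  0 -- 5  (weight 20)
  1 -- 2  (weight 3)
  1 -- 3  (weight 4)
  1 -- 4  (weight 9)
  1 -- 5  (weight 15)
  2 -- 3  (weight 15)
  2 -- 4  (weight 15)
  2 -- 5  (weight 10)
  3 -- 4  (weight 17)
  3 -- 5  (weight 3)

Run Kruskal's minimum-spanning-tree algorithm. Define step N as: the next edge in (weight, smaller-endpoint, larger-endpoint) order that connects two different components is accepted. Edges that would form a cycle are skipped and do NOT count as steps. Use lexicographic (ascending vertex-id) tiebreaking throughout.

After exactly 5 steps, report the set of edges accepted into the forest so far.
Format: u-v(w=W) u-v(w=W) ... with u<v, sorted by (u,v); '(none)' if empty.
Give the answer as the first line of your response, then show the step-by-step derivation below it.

0-3(w=9) 1-2(w=3) 1-3(w=4) 1-4(w=9) 3-5(w=3)

step 1: add edge 1-2 (w=3); MST = {1-2(w=3)}
step 2: add edge 3-5 (w=3); MST = {1-2(w=3) 3-5(w=3)}
step 3: add edge 1-3 (w=4); MST = {1-2(w=3) 1-3(w=4) 3-5(w=3)}
step 4: add edge 0-3 (w=9); MST = {0-3(w=9) 1-2(w=3) 1-3(w=4) 3-5(w=3)}
step 5: add edge 1-4 (w=9); MST = {0-3(w=9) 1-2(w=3) 1-3(w=4) 1-4(w=9) 3-5(w=3)}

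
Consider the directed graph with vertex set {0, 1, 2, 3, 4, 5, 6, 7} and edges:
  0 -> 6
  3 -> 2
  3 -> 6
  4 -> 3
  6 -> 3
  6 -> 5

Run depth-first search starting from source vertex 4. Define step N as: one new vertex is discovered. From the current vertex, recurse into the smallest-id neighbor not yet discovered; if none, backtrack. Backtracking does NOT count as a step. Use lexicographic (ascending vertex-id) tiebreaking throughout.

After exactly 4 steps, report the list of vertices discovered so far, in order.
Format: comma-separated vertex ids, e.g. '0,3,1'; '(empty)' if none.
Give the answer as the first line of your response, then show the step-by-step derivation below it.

4,3,2,6

step 1: discover 4; path=4; order=4
step 2: discover 3; path=4>3; order=4,3
step 3: discover 2; path=4>3>2; order=4,3,2
step 4: discover 6; path=4>3>6; order=4,3,2,6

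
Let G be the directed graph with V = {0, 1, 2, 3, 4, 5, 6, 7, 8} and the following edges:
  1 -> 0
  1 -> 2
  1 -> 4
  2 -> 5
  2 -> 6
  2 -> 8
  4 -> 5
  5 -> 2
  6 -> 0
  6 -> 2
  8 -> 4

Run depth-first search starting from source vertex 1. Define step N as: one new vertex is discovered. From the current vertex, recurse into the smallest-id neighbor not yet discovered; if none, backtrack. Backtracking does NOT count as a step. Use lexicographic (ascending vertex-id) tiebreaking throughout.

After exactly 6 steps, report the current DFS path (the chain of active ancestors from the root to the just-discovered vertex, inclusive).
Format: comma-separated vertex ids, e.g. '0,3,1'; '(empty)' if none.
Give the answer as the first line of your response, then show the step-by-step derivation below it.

1,2,8

step 1: discover 1; path=1; order=1
step 2: discover 0; path=1>0; order=1,0
step 3: discover 2; path=1>2; order=1,0,2
step 4: discover 5; path=1>2>5; order=1,0,2,5
step 5: discover 6; path=1>2>6; order=1,0,2,5,6
step 6: discover 8; path=1>2>8; order=1,0,2,5,6,8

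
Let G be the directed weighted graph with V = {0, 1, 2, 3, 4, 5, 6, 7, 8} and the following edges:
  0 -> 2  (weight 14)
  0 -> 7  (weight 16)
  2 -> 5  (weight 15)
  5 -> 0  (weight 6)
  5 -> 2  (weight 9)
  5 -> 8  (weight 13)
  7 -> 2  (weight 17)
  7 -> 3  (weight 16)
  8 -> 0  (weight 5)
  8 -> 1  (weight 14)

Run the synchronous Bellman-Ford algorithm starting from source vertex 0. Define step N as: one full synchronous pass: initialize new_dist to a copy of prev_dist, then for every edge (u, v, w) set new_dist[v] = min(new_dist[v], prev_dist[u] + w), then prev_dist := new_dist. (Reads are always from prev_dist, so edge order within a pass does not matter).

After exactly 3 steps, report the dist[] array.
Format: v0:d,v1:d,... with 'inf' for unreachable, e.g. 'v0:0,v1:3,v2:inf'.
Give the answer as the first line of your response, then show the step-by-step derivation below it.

v0:0,v1:inf,v2:14,v3:32,v4:inf,v5:29,v6:inf,v7:16,v8:42

step 1: dist = v0:0,v1:inf,v2:14,v3:inf,v4:inf,v5:inf,v6:inf,v7:16,v8:inf
step 2: dist = v0:0,v1:inf,v2:14,v3:32,v4:inf,v5:29,v6:inf,v7:16,v8:inf
step 3: dist = v0:0,v1:inf,v2:14,v3:32,v4:inf,v5:29,v6:inf,v7:16,v8:42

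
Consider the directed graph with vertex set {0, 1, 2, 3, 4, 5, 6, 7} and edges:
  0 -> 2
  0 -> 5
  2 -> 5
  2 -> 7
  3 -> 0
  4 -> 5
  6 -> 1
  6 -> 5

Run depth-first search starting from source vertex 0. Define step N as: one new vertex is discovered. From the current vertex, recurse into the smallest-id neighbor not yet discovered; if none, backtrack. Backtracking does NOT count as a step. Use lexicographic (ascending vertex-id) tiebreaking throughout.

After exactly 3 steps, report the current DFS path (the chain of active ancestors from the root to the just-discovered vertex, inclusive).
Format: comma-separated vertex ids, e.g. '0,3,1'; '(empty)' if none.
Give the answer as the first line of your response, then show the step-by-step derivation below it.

0,2,5

step 1: discover 0; path=0; order=0
step 2: discover 2; path=0>2; order=0,2
step 3: discover 5; path=0>2>5; order=0,2,5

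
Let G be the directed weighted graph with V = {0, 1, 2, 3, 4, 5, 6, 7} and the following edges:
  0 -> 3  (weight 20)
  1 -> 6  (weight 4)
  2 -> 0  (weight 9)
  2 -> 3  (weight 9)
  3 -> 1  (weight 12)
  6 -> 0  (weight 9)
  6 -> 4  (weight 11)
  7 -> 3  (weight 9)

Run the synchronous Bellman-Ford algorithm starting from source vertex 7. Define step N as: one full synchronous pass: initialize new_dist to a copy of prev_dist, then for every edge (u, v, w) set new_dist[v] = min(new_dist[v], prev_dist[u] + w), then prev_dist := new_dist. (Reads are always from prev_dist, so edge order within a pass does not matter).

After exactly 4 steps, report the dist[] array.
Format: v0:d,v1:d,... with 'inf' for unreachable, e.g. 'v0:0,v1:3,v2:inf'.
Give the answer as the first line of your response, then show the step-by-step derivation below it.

v0:34,v1:21,v2:inf,v3:9,v4:36,v5:inf,v6:25,v7:0

step 1: dist = v0:inf,v1:inf,v2:inf,v3:9,v4:inf,v5:inf,v6:inf,v7:0
step 2: dist = v0:inf,v1:21,v2:inf,v3:9,v4:inf,v5:inf,v6:inf,v7:0
step 3: dist = v0:inf,v1:21,v2:inf,v3:9,v4:inf,v5:inf,v6:25,v7:0
step 4: dist = v0:34,v1:21,v2:inf,v3:9,v4:36,v5:inf,v6:25,v7:0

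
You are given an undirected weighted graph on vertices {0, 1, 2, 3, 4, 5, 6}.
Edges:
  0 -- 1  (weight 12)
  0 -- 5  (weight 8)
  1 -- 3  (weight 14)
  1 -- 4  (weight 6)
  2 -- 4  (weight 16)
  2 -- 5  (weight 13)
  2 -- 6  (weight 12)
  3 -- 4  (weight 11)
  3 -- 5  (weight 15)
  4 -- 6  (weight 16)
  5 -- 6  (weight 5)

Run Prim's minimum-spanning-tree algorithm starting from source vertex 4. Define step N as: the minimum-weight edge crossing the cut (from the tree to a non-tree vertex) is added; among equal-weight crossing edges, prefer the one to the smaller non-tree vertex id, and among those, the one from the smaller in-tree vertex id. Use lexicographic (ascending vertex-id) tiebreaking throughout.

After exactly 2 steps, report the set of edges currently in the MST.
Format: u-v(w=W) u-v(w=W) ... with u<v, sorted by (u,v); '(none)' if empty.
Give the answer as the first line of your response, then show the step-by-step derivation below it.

1-4(w=6) 3-4(w=11)

step 1: add edge 1-4 (w=6); MST = {1-4(w=6)}
step 2: add edge 3-4 (w=11); MST = {1-4(w=6) 3-4(w=11)}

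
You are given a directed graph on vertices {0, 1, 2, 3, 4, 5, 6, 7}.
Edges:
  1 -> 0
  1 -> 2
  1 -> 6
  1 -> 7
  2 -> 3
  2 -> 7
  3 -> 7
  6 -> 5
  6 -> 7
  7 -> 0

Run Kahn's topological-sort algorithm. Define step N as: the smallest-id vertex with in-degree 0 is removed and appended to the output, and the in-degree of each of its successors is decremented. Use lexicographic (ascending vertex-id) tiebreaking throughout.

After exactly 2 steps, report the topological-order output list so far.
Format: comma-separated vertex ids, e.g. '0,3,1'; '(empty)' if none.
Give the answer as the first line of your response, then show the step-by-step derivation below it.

1,2

step 1: output 1; order=[1]; indeg=(1,0,0,1,0,1,0,3)
step 2: output 2; order=[1,2]; indeg=(1,0,0,0,0,1,0,2)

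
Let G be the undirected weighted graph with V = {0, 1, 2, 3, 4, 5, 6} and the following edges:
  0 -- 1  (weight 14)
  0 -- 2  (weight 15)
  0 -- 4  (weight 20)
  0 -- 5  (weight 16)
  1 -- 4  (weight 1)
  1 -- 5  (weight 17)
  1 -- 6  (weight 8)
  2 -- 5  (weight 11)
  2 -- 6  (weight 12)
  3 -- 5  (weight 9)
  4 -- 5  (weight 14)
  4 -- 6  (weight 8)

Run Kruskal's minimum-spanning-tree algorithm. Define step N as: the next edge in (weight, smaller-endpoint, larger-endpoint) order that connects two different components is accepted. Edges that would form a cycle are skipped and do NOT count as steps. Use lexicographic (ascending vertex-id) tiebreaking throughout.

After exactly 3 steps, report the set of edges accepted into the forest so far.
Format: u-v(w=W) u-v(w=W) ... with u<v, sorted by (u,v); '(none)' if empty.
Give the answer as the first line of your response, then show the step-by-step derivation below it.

1-4(w=1) 1-6(w=8) 3-5(w=9)

step 1: add edge 1-4 (w=1); MST = {1-4(w=1)}
step 2: add edge 1-6 (w=8); MST = {1-4(w=1) 1-6(w=8)}
step 3: add edge 3-5 (w=9); MST = {1-4(w=1) 1-6(w=8) 3-5(w=9)}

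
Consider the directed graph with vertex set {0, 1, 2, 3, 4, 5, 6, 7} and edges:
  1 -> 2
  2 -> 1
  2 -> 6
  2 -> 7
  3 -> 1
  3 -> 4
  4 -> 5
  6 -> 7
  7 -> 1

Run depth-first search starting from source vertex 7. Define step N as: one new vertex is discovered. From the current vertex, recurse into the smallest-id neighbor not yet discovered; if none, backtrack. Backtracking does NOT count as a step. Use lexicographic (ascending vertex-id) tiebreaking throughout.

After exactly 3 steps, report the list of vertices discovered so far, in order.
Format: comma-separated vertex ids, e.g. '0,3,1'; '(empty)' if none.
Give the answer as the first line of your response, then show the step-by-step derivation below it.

7,1,2

step 1: discover 7; path=7; order=7
step 2: discover 1; path=7>1; order=7,1
step 3: discover 2; path=7>1>2; order=7,1,2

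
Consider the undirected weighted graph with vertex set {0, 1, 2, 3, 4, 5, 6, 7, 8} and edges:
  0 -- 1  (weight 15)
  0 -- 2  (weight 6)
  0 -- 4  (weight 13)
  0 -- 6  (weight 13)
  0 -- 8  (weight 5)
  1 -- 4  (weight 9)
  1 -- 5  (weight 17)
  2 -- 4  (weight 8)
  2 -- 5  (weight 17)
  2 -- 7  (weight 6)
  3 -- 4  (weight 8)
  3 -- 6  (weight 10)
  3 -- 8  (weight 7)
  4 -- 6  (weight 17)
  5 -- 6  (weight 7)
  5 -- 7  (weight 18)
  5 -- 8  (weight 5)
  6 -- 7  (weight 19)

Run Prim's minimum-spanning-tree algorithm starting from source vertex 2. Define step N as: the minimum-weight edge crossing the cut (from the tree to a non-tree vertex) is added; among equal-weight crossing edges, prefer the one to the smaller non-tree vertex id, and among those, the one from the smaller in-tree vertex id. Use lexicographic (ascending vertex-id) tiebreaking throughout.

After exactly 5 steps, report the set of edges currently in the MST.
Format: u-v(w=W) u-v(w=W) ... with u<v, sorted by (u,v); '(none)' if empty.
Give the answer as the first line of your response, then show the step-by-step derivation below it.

0-2(w=6) 0-8(w=5) 2-7(w=6) 3-8(w=7) 5-8(w=5)

step 1: add edge 0-2 (w=6); MST = {0-2(w=6)}
step 2: add edge 0-8 (w=5); MST = {0-2(w=6) 0-8(w=5)}
step 3: add edge 5-8 (w=5); MST = {0-2(w=6) 0-8(w=5) 5-8(w=5)}
step 4: add edge 2-7 (w=6); MST = {0-2(w=6) 0-8(w=5) 2-7(w=6) 5-8(w=5)}
step 5: add edge 3-8 (w=7); MST = {0-2(w=6) 0-8(w=5) 2-7(w=6) 3-8(w=7) 5-8(w=5)}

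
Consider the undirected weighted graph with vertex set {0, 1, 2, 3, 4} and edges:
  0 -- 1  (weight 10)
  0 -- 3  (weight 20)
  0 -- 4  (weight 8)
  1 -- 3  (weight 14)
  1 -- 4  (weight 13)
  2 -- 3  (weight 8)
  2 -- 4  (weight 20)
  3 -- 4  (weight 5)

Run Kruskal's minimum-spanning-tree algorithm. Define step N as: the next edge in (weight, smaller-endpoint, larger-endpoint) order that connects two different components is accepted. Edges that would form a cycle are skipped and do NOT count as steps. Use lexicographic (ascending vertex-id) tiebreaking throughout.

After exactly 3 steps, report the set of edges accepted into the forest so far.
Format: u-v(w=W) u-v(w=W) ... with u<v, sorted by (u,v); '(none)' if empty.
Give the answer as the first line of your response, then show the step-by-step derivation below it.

0-4(w=8) 2-3(w=8) 3-4(w=5)

step 1: add edge 3-4 (w=5); MST = {3-4(w=5)}
step 2: add edge 0-4 (w=8); MST = {0-4(w=8) 3-4(w=5)}
step 3: add edge 2-3 (w=8); MST = {0-4(w=8) 2-3(w=8) 3-4(w=5)}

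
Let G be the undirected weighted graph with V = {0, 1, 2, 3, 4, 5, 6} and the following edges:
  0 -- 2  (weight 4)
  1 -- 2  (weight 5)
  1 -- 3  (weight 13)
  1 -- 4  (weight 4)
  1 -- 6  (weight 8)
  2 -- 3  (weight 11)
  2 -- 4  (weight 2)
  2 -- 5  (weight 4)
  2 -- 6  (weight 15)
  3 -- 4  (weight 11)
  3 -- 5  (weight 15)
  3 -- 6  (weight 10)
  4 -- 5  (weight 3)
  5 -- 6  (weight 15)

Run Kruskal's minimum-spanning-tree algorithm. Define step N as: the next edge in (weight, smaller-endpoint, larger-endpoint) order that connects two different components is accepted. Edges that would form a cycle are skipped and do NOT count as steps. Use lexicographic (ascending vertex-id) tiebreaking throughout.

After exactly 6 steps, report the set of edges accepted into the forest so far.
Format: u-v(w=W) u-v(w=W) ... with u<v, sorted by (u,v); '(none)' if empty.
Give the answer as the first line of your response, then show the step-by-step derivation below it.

0-2(w=4) 1-4(w=4) 1-6(w=8) 2-4(w=2) 3-6(w=10) 4-5(w=3)

step 1: add edge 2-4 (w=2); MST = {2-4(w=2)}
step 2: add edge 4-5 (w=3); MST = {2-4(w=2) 4-5(w=3)}
step 3: add edge 0-2 (w=4); MST = {0-2(w=4) 2-4(w=2) 4-5(w=3)}
step 4: add edge 1-4 (w=4); MST = {0-2(w=4) 1-4(w=4) 2-4(w=2) 4-5(w=3)}
step 5: add edge 1-6 (w=8); MST = {0-2(w=4) 1-4(w=4) 1-6(w=8) 2-4(w=2) 4-5(w=3)}
step 6: add edge 3-6 (w=10); MST = {0-2(w=4) 1-4(w=4) 1-6(w=8) 2-4(w=2) 3-6(w=10) 4-5(w=3)}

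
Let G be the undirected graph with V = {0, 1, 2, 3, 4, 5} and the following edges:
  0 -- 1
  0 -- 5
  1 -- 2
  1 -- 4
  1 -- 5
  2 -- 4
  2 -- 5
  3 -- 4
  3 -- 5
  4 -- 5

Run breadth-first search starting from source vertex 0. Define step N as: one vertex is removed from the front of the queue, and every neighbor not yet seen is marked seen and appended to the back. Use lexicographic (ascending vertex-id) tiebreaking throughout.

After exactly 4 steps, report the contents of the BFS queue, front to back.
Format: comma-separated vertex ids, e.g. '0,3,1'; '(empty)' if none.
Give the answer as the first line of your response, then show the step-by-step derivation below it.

4,3

step 1: dequeue 0; queue=[1,5]; order=0
step 2: dequeue 1; queue=[5,2,4]; order=0,1
step 3: dequeue 5; queue=[2,4,3]; order=0,1,5
step 4: dequeue 2; queue=[4,3]; order=0,1,5,2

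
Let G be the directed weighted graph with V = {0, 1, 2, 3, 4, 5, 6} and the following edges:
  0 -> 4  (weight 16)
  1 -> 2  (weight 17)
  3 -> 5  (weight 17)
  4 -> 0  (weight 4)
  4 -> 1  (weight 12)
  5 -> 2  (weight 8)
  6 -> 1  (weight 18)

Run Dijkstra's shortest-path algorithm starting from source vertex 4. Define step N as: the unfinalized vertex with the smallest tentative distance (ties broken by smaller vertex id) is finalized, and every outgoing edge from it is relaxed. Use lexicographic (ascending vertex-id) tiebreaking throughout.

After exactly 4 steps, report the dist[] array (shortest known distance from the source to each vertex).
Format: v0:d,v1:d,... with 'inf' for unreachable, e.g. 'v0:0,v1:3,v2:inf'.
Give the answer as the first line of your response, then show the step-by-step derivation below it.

v0:4,v1:12,v2:29,v3:inf,v4:0,v5:inf,v6:inf

step 1: dist = v0:4,v1:12,v2:inf,v3:inf,v4:0,v5:inf,v6:inf
step 2: dist = v0:4,v1:12,v2:inf,v3:inf,v4:0,v5:inf,v6:inf
step 3: dist = v0:4,v1:12,v2:29,v3:inf,v4:0,v5:inf,v6:inf
step 4: dist = v0:4,v1:12,v2:29,v3:inf,v4:0,v5:inf,v6:inf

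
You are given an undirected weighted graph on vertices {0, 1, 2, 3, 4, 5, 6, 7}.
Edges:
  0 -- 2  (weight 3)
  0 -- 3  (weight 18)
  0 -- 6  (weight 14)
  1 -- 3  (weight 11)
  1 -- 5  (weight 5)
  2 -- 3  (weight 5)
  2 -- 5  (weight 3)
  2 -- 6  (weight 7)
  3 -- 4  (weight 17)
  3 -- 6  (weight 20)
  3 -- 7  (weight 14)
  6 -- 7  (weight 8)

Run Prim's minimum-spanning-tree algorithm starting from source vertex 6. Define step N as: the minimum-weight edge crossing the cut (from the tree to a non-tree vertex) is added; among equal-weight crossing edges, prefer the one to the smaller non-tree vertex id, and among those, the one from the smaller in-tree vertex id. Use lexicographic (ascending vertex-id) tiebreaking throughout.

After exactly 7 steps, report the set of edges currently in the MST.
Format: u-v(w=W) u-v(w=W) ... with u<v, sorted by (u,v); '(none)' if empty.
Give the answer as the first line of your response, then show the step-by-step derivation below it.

0-2(w=3) 1-5(w=5) 2-3(w=5) 2-5(w=3) 2-6(w=7) 3-4(w=17) 6-7(w=8)

step 1: add edge 2-6 (w=7); MST = {2-6(w=7)}
step 2: add edge 0-2 (w=3); MST = {0-2(w=3) 2-6(w=7)}
step 3: add edge 2-5 (w=3); MST = {0-2(w=3) 2-5(w=3) 2-6(w=7)}
step 4: add edge 1-5 (w=5); MST = {0-2(w=3) 1-5(w=5) 2-5(w=3) 2-6(w=7)}
step 5: add edge 2-3 (w=5); MST = {0-2(w=3) 1-5(w=5) 2-3(w=5) 2-5(w=3) 2-6(w=7)}
step 6: add edge 6-7 (w=8); MST = {0-2(w=3) 1-5(w=5) 2-3(w=5) 2-5(w=3) 2-6(w=7) 6-7(w=8)}
step 7: add edge 3-4 (w=17); MST = {0-2(w=3) 1-5(w=5) 2-3(w=5) 2-5(w=3) 2-6(w=7) 3-4(w=17) 6-7(w=8)}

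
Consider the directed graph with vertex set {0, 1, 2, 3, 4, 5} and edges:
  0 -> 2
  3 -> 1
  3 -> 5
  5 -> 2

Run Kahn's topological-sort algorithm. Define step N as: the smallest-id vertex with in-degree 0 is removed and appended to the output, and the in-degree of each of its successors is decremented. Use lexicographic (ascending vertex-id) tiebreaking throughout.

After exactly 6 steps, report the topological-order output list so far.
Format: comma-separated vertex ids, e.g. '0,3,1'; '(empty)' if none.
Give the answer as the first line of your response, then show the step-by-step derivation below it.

0,3,1,4,5,2

step 1: output 0; order=[0]; indeg=(0,1,1,0,0,1)
step 2: output 3; order=[0,3]; indeg=(0,0,1,0,0,0)
step 3: output 1; order=[0,3,1]; indeg=(0,0,1,0,0,0)
step 4: output 4; order=[0,3,1,4]; indeg=(0,0,1,0,0,0)
step 5: output 5; order=[0,3,1,4,5]; indeg=(0,0,0,0,0,0)
step 6: output 2; order=[0,3,1,4,5,2]; indeg=(0,0,0,0,0,0)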